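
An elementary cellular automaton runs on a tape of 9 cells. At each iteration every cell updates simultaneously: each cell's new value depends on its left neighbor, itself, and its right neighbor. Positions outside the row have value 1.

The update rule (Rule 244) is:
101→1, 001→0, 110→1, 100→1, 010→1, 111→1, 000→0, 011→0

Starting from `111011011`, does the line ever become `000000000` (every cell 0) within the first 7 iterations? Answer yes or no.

iteration 1: 111101101
iteration 2: 111110110
iteration 3: 111111011
iteration 4: 111111101
iteration 5: 111111110
iteration 6: 111111111
iteration 7: 111111111
iteration 7 is 111111111, still not uniform 0

no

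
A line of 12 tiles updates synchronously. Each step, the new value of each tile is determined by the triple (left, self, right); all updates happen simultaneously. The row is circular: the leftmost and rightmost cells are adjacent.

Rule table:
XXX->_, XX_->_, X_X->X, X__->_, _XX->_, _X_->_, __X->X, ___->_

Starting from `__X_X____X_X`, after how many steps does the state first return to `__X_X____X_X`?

step 1: _X_X____X_X_
step 2: X_X____X_X__
step 3: _X____X_X__X
step 4: X____X_X__X_
step 5: ____X_X__X_X
step 6: ___X_X__X_X_
step 7: __X_X__X_X__
step 8: _X_X__X_X___
step 9: X_X__X_X____
step 10: _X__X_X____X
step 11: X__X_X____X_
step 12: __X_X____X_X

12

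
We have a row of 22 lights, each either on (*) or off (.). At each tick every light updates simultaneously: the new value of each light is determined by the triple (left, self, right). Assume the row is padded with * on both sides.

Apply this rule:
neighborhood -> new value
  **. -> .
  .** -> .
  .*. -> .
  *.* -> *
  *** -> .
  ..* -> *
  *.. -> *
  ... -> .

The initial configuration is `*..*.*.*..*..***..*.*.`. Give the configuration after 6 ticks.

*..*.*.*..*..*.*..*.*.

.**.*.*.**.**...**.*.*
*..*.*.*..*..*.*..*.*.
.**.*.*.**.**.*.**.*.*
*..*.*.*..*..*.*..*.*.  (repeats tick 2; period 2)
tick 6: *..*.*.*..*..*.*..*.*.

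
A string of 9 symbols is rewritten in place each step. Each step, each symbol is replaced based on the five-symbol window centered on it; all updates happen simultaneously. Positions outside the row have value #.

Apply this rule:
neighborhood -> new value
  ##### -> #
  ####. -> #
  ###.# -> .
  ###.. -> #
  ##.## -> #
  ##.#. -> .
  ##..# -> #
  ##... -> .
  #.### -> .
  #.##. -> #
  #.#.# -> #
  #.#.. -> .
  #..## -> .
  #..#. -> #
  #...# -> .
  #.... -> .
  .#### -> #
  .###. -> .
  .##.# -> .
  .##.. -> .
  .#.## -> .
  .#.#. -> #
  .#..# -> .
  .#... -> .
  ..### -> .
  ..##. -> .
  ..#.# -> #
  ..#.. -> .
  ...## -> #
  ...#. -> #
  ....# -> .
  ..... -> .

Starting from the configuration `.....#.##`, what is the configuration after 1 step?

....##..#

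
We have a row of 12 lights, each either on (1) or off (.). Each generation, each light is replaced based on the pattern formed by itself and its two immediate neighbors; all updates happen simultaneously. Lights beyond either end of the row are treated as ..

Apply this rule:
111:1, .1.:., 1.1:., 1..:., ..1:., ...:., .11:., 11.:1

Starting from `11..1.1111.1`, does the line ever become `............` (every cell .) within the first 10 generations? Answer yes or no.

yes

.1.....111..
........11..
.........1..
............
all cells are . at generation 4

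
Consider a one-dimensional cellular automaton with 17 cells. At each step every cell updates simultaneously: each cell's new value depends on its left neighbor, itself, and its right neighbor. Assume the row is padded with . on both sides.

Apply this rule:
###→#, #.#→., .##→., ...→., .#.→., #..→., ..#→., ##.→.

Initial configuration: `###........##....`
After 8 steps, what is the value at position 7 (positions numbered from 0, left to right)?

.

.#...............
.................
.................  (fixed point — unchanged through step 8)
position 7 holds .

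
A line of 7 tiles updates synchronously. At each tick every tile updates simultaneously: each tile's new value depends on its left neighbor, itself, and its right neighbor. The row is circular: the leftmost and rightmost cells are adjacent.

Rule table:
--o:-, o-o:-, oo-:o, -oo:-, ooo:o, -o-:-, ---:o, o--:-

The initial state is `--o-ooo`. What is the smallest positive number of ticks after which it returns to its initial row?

tick 1: -----oo
tick 2: -ooo--o
tick 3: --oo---
tick 4: o--o-oo
tick 5: o-----o
tick 6: o-ooo--
tick 7: ---oo--
tick 8: oo--o-o
tick 9: oo-----
tick 10: -o-ooo-
tick 11: ----oo-
tick 12: ooo--o-
tick 13: -oo----
tick 14: --o-ooo

14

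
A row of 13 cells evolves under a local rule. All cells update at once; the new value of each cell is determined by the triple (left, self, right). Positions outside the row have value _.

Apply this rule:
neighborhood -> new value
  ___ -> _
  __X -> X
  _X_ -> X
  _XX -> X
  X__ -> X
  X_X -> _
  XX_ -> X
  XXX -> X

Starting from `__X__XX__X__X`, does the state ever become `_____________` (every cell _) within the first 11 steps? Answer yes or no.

_XXXXXXXXXXXX
XXXXXXXXXXXXX
XXXXXXXXXXXXX  (fixed point — unchanged through step 11)
step 11 is XXXXXXXXXXXXX, still not uniform _

no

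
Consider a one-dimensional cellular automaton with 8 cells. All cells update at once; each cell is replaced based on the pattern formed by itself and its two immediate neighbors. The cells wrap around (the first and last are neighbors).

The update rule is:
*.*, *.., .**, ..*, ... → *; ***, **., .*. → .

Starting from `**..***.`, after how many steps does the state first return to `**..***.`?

16

*.***..*
.**..***
**.***..
*.**..**
.**.***.
**.**..*
..**.***
***.**..
*..**.**
.***.**.
**..**.*
..***.**
***..**.
*..***.*
.***..**
**..***.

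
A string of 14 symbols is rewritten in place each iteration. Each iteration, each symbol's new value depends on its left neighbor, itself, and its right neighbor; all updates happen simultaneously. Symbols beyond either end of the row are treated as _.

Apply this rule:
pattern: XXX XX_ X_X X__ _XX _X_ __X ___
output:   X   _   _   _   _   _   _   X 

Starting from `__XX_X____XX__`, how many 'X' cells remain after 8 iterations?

8

X______XX____X
__XXXX____XX__
X__XX__XX____X
__________XX__
XXXXXXXXX____X
_XXXXXXX__XX__
__XXXXX______X
X__XXX__XXXX__
count of X: 8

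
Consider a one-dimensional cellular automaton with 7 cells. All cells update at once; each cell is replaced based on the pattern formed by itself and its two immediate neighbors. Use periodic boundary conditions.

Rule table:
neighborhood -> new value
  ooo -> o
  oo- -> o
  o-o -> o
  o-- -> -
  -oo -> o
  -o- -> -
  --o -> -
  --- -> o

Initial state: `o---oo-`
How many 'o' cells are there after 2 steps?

--o-ooo
---oooo
count of o: 4

4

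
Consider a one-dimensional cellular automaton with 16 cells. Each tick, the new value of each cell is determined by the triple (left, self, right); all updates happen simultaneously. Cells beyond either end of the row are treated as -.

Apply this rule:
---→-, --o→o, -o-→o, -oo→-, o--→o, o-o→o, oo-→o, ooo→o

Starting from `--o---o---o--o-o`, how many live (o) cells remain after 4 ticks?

-ooo-ooo-ooooooo
o-ooo-ooo-oooooo
oo-ooo-ooo-ooooo
-oo-ooo-ooo-oooo
count of o: 12

12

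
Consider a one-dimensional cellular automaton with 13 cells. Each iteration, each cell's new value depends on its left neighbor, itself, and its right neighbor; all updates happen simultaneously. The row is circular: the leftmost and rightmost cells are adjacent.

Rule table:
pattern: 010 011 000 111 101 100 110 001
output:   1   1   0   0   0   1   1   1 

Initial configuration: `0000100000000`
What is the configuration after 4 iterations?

1101010110000

0001110000000
0011011000000
0111011100000
1101010110000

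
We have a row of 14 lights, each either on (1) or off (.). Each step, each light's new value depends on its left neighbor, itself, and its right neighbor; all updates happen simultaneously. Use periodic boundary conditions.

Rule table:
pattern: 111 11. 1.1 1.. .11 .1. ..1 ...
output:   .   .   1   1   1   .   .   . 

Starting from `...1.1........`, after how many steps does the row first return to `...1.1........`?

14

step 1: ....1.1.......
step 2: .....1.1......
step 3: ......1.1.....
step 4: .......1.1....
step 5: ........1.1...
step 6: .........1.1..
step 7: ..........1.1.
step 8: ...........1.1
step 9: 1...........1.
step 10: .1...........1
step 11: 1.1...........
step 12: .1.1..........
step 13: ..1.1.........
step 14: ...1.1........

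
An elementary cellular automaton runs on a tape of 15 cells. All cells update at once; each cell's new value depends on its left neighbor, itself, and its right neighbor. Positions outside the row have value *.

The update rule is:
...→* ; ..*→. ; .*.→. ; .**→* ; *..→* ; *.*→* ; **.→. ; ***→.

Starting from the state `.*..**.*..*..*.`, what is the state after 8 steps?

*.*.*.*.*..*..*
.*.*.*.*.*..*.*
*.*.*.*.*.*..**
.*.*.*.*.*.*.*.
*.*.*.*.*.*.*.*
.*.*.*.*.*.*.**
*.*.*.*.*.*.**.
.*.*.*.*.*.**.*

.*.*.*.*.*.**.*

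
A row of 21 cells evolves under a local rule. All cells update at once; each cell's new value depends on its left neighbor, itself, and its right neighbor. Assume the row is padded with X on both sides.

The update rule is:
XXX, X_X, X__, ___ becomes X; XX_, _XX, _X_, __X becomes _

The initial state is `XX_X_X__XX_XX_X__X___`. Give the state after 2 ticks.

tick 1: X_X_X_X___X__X_X__XX_
tick 2: _X_X_X_XX__X__X_X___X

_X_X_X_XX__X__X_X___X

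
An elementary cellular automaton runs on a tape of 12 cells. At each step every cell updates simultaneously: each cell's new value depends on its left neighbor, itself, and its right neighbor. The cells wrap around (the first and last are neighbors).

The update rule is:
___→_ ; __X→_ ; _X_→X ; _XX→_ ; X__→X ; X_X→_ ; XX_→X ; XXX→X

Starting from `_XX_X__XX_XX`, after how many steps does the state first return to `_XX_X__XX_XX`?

12

step 1: __X_XX__X__X
step 2: X_X__XX_XX_X
step 3: X_XX__X__X__
step 4: X__XX_XX_XX_
step 5: XX__X__X__X_
step 6: _XX_XX_XX_X_
step 7: __X__X__X_XX
step 8: X_XX_XX_X__X
step 9: X__X__X_XX__
step 10: XX_XX_X__XX_
step 11: _X__X_XX__X_
step 12: _XX_X__XX_XX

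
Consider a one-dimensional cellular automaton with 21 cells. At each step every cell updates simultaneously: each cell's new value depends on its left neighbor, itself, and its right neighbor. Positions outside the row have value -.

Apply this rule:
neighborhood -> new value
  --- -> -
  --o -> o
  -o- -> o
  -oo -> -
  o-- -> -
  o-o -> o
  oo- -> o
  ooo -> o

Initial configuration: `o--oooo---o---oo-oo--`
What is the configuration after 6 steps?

o-o-ooo--oo--o-oo-o--
oooo-oo-o-o-ooo-ooo--
-oooo-oooooo-ooo-oo--
o-oooo-oooooo-ooo-o--
oo-oooo-oooooo-oooo--
-oo-oooo-oooooo-ooo--

-oo-oooo-oooooo-ooo--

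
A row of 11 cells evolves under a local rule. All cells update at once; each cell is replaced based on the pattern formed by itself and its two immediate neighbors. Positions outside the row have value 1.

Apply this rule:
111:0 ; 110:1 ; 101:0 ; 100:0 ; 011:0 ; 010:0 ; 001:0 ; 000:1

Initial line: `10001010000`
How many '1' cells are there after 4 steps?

10100000110
10001110010
10100010000
10001000110
count of 1: 4

4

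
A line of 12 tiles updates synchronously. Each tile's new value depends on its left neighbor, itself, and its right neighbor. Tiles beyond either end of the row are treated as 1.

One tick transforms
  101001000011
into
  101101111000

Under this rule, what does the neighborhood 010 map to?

At position 2 the neighborhood is 010; the next row has 1 there.

1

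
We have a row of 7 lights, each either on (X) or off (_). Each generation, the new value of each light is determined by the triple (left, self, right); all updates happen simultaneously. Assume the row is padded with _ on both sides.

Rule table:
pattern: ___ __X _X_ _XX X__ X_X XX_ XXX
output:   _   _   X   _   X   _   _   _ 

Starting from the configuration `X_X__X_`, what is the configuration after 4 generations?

__X____

X_XX_XX
X______
XX_____
__X____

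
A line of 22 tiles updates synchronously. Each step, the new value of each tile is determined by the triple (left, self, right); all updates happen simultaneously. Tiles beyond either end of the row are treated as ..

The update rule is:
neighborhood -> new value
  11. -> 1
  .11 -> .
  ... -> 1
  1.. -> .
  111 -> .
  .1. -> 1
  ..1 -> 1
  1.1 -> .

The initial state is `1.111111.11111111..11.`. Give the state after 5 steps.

1......1........1.1.1.

1......1........1.1.1.
1.111111.11111111.1.1.
1......1........1.1.1.  (repeats step 1; period 2)
step 5: 1......1........1.1.1.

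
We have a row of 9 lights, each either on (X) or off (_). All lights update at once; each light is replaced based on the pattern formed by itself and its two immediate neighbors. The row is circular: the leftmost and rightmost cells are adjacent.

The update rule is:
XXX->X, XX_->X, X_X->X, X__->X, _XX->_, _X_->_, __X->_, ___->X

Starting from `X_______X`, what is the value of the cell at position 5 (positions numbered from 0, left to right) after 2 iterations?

X

iteration 1: XXXXXXX__
iteration 2: _XXXXXXX_
position 5 holds X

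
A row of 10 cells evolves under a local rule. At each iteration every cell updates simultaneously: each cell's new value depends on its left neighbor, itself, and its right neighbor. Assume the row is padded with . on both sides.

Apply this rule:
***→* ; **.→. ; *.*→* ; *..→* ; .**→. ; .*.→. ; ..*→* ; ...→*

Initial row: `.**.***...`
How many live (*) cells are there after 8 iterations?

*..*.*.***
.**.*.*.*.
*..*.*.*.*
.**.*.*.*.  (repeats iteration 2; period 2)
iteration 8: .**.*.*.*.
count of *: 5

5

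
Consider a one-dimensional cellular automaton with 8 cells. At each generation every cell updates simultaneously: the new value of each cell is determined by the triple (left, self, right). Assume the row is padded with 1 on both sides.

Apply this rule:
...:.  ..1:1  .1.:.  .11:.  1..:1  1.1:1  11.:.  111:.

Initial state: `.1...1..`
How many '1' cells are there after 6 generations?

1.1.1.11
.1.1.1..
1.1.1.11  (repeats generation 1; period 2)
generation 6: .1.1.1..
count of 1: 3

3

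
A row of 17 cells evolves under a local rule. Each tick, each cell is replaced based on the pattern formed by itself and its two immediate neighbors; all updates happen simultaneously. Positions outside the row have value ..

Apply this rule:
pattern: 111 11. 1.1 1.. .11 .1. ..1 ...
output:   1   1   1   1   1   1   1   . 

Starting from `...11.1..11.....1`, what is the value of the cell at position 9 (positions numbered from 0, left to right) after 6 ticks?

tick 1: ..1111111111...11
tick 2: .111111111111.111
tick 3: 11111111111111111
tick 4: 11111111111111111  (fixed point — unchanged through tick 6)
position 9 holds 1

1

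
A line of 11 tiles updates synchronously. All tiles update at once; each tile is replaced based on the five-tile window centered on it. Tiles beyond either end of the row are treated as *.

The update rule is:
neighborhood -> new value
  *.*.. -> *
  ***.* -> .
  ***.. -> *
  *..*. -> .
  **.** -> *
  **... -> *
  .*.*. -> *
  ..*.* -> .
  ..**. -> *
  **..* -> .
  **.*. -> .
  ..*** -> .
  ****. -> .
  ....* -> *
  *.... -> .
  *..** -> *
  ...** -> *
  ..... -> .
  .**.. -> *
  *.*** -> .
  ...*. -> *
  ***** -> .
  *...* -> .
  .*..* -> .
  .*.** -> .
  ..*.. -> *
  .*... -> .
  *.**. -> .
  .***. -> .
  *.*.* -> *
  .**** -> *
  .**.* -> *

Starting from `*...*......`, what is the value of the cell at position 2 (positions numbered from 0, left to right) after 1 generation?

generation 1: **.**....**
position 2 holds .

.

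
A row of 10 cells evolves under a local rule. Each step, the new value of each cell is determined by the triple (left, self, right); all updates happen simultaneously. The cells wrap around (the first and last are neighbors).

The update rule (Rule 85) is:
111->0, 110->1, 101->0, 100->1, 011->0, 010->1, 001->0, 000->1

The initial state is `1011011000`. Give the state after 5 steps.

0011101001

1001001110
1101100010
0100111010
0110001011
0011101001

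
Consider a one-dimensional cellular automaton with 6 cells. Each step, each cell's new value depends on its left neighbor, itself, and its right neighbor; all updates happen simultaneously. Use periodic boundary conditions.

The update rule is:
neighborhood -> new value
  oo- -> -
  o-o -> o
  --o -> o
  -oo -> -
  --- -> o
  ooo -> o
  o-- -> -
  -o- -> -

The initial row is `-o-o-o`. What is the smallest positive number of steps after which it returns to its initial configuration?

o-o-o-
-o-o-o

2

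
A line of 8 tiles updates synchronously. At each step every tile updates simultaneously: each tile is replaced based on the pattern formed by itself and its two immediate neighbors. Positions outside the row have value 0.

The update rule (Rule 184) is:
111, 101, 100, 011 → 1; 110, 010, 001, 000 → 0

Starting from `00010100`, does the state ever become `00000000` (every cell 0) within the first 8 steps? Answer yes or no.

yes

step 1: 00001010
step 2: 00000101
step 3: 00000010
step 4: 00000001
step 5: 00000000
all cells are 0 at step 5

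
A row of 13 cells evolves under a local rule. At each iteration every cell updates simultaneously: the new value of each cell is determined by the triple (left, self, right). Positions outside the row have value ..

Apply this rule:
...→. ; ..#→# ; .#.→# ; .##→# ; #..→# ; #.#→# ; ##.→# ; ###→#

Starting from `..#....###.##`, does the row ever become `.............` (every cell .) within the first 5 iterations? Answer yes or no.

no

.###..#######
#############
#############  (fixed point — unchanged through iteration 5)
iteration 5 is #############, still not uniform .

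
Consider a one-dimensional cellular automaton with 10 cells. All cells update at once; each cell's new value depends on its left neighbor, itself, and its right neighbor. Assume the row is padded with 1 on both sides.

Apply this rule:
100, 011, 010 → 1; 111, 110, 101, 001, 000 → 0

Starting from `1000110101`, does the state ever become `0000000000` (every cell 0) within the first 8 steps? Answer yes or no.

0100100101
0110110101
0100100101  (repeats step 1; period 2)
step 8: 0110110101
step 8 is 0110110101, still not uniform 0

no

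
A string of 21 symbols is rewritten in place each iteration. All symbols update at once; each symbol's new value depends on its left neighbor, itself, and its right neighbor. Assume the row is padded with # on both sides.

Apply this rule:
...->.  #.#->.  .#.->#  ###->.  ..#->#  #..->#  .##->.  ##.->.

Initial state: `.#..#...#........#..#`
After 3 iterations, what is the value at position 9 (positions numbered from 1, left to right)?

.#####.###......####.
..........#....#.....
#........###..###...#
position 9 holds .

.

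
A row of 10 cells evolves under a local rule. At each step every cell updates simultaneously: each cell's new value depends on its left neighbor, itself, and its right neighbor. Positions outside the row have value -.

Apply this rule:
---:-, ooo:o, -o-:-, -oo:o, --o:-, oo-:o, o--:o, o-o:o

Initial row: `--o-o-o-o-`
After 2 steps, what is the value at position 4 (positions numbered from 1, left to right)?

---o-o-o-o
----o-o-o-
position 4 holds -

-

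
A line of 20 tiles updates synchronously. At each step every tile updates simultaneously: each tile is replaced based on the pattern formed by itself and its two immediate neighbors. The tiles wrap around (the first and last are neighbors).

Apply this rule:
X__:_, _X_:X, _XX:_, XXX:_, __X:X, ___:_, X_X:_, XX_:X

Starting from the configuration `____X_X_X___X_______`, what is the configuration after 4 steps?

___XX_X_X__XX_______
__X_X_X_X_X_X_______
_XX_X_X_X_X_X_______
X_X_X_X_X_X_X_______

X_X_X_X_X_X_X_______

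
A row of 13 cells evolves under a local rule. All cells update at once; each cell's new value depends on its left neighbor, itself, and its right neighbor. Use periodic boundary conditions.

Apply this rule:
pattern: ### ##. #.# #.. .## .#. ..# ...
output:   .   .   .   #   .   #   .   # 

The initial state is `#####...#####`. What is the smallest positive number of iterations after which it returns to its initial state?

.....##......
####...######
....##.......
###...#######
...##........
##...########
..##.........
#...#########
.##..........
...##########
##...........
..##########.
#...........#
.##########..
...........##
##########...
..........##.
#########...#
.........##..
########...##
........##...
#######...###
.......##....
######...####
......##.....
#####...#####

26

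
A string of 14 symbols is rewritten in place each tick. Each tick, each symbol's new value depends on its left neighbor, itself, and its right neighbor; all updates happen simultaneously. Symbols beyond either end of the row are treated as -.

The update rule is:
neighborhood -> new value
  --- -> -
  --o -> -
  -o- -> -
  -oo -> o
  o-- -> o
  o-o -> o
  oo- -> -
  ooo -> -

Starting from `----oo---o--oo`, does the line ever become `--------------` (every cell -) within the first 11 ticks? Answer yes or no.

----o-o---o-o-
-----o-o---o-o
------o-o---o-
-------o-o---o
--------o-o---
---------o-o--
----------o-o-
-----------o-o
------------o-
-------------o
--------------
all cells are - at tick 11

yes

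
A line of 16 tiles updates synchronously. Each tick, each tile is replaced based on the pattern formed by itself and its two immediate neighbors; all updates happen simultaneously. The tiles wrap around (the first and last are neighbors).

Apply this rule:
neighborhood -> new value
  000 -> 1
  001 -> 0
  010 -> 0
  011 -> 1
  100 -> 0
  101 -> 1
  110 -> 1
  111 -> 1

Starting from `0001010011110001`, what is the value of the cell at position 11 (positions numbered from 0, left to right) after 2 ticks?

1

0100100011110100
0000001011111001
position 11 holds 1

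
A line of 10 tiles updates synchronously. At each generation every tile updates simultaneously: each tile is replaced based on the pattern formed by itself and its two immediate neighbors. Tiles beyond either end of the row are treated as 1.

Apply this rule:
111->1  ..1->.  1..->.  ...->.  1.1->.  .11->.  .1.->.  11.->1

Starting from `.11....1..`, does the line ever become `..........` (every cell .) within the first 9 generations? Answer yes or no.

..1.......
..........
all cells are . at generation 2

yes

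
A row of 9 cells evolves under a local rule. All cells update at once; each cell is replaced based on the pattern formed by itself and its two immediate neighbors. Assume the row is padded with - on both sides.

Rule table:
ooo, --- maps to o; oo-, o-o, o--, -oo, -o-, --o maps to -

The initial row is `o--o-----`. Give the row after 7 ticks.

tick 1: -----oooo
tick 2: oooo--oo-
tick 3: -oo------
tick 4: ----ooooo
tick 5: ooo--ooo-
tick 6: -o----o--
tick 7: ---oo---o

---oo---o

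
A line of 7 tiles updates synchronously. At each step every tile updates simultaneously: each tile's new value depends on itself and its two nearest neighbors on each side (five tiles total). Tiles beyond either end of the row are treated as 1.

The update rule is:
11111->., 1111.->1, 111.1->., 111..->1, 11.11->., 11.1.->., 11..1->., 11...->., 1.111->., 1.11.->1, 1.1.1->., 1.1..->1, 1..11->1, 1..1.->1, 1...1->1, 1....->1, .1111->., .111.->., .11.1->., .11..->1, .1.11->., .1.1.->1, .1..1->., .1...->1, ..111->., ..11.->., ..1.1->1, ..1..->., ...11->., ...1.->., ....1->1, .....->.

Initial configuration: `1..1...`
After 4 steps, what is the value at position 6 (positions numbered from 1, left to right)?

.

1.1.11.
....1..
.11...1
.11.1..
position 6 holds .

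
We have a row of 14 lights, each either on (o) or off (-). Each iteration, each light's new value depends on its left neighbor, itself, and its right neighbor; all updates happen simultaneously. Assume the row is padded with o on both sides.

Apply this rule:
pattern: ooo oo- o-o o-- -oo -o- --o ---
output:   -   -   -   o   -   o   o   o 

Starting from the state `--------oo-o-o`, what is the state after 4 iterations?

--------oooooo

oooooooo---o--
--------oooooo
oooooooo------
--------oooooo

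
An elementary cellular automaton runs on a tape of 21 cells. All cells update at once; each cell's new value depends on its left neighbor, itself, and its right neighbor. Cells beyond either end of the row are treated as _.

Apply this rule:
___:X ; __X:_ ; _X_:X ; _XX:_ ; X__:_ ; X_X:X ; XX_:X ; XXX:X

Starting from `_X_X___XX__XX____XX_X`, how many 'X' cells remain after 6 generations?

_XXX_X__X___X_XX__XXX
__XXXX__X_X_XX_X___XX
X__XXX__XXXX_XXX_X__X
X___XX___XXXX_XXXX__X
X_X__X_X__XXXX_XXX__X
XXX__XXX___XXXX_XX__X
count of X: 13

13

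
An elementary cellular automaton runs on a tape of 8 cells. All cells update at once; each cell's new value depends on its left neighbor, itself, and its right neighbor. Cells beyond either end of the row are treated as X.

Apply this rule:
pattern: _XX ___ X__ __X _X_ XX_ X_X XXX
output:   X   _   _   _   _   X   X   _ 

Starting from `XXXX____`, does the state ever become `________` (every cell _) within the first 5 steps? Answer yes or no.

yes

___X____
________
all cells are _ at step 2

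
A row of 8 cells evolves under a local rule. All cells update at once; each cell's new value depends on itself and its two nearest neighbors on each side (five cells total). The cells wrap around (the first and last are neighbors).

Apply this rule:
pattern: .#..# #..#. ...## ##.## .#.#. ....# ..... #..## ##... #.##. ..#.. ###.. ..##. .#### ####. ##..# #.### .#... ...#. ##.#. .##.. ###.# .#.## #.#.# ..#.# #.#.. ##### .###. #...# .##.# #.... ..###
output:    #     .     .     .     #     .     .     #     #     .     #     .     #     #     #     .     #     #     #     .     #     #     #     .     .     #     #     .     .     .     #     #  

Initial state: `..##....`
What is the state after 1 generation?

..####..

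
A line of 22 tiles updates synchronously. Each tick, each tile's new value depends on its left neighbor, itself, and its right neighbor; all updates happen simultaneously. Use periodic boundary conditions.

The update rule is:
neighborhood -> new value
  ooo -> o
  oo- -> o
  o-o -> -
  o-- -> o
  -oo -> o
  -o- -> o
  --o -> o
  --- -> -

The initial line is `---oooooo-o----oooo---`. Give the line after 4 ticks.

tick 1: --ooooooo-oo--oooooo--
tick 2: -oooooooo-ooooooooooo-
tick 3: ooooooooo-oooooooooooo
tick 4: ooooooooo-oooooooooooo

ooooooooo-oooooooooooo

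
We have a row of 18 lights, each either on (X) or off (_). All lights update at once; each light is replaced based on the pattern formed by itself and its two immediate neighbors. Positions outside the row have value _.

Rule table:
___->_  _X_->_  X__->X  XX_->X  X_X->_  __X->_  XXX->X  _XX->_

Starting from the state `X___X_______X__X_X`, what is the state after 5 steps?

_____X___X_______X

_X___X_______X____
__X___X_______X___
___X___X_______X__
____X___X_______X_
_____X___X_______X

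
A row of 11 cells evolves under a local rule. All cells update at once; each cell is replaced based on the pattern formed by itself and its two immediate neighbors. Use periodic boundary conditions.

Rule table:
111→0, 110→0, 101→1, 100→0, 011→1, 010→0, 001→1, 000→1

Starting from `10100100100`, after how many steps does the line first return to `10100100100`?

step 1: 01001001001
step 2: 10010010010
step 3: 00100100101
step 4: 01001001010
step 5: 10010010100
step 6: 00100101001
step 7: 01001010010
step 8: 10010100100
step 9: 00101001001
step 10: 01010010010
step 11: 10100100100

11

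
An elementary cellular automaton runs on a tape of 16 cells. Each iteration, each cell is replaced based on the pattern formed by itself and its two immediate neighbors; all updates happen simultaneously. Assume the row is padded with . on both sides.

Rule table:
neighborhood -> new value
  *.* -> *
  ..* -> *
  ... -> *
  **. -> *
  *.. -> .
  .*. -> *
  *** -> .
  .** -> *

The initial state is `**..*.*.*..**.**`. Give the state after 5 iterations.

***..*.**...*.**

iteration 1: **.******.******
iteration 2: ****....***....*
iteration 3: *..*.****.*.****
iteration 4: *.****..*****..*
iteration 5: ***..*.**...*.**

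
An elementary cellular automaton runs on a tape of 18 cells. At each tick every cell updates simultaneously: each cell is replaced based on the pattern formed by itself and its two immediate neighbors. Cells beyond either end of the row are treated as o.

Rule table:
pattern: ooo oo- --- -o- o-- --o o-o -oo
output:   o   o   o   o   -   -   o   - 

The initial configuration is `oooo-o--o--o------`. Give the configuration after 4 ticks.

oooooo--o-o--oo-oo

oooooo--o--o-oooo-
oooooo--o--oo-oooo
oooooo--o---oo-ooo
oooooo--o-o--oo-oo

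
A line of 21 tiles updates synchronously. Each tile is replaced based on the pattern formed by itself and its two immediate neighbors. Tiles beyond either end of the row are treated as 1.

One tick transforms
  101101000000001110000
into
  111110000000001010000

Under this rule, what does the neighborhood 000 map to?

0

At position 7 the neighborhood is 000; the next row has 0 there.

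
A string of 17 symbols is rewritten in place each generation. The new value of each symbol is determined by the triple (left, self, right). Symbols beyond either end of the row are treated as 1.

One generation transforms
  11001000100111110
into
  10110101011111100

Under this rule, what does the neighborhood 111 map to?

At position 0 the neighborhood is 111; the next row has 1 there.

1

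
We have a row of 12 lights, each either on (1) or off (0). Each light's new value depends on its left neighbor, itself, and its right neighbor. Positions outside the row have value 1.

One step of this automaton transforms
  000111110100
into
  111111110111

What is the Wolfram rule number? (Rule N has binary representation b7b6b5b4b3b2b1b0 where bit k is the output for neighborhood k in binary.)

position 4: 111 → 1  (bit 7 = 1)
position 7: 110 → 1  (bit 6 = 1)
position 8: 101 → 0  (bit 5 = 0)
position 0: 100 → 1  (bit 4 = 1)
position 3: 011 → 1  (bit 3 = 1)
position 9: 010 → 1  (bit 2 = 1)
position 2: 001 → 1  (bit 1 = 1)
position 1: 000 → 1  (bit 0 = 1)
bits b7..b0 = 11011111 = 223

223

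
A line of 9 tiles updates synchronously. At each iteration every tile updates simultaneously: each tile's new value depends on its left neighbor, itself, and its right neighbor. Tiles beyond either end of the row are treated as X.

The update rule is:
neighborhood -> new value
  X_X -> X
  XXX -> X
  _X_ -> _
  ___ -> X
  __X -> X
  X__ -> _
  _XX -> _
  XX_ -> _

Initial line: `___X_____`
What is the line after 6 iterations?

_XX__XXXX
X___X_XXX
__XX_X_XX
_X__X_X_X
X__X_X_X_
__X_X_X_X

__X_X_X_X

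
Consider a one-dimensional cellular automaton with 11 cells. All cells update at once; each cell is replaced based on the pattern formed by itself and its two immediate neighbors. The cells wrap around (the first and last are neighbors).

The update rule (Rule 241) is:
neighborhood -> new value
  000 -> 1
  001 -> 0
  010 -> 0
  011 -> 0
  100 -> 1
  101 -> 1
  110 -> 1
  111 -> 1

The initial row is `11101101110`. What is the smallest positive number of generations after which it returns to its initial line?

01110110111
10111011011
11011101101
11101110110
01110111011
10111011101
11011101110
01101110111
10110111011
11011011101
11101101110

11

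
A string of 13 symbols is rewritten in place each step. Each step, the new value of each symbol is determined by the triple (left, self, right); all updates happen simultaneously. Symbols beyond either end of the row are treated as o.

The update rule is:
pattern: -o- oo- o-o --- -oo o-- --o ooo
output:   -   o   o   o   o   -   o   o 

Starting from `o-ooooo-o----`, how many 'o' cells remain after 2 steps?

oooooooo--ooo
oooooooo-oooo
count of o: 12

12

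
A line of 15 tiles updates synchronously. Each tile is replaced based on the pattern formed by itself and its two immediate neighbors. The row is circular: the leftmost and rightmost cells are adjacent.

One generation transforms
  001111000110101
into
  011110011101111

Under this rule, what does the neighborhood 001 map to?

1

At position 1 the neighborhood is 001; the next row has 1 there.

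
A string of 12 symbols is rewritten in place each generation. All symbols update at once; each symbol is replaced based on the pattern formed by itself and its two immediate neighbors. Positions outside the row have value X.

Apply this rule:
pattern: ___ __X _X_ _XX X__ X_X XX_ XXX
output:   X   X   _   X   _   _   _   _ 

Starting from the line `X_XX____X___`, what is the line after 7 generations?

_XXX___XX__X

__X__XXX__XX
_X__XX___XX_
___XX__XXX__
_XXX__XX___X
_X___XX__XXX
___XXX__XX__
_XXX___XX__X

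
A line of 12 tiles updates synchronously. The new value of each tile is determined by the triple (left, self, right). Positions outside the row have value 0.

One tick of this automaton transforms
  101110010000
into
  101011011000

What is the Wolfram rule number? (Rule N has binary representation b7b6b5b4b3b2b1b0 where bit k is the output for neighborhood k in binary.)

92

position 3: 111 → 0  (bit 7 = 0)
position 4: 110 → 1  (bit 6 = 1)
position 1: 101 → 0  (bit 5 = 0)
position 5: 100 → 1  (bit 4 = 1)
position 2: 011 → 1  (bit 3 = 1)
position 0: 010 → 1  (bit 2 = 1)
position 6: 001 → 0  (bit 1 = 0)
position 9: 000 → 0  (bit 0 = 0)
bits b7..b0 = 01011100 = 92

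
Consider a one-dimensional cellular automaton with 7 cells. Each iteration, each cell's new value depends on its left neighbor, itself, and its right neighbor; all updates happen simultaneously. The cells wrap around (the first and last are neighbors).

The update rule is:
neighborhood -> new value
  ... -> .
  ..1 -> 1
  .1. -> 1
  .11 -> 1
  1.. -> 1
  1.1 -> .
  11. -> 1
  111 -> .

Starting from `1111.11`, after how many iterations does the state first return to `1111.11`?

3

iteration 1: ...1.1.
iteration 2: ..11.11
iteration 3: 1111.11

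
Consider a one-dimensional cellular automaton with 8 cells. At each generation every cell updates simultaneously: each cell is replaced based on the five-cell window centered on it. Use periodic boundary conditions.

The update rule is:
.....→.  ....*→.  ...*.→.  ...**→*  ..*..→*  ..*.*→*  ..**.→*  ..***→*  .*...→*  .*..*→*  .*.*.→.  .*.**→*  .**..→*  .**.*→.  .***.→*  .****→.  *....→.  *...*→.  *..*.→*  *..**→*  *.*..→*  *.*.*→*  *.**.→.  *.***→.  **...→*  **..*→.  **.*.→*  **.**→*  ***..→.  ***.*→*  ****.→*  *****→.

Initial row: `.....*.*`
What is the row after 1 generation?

*....*.*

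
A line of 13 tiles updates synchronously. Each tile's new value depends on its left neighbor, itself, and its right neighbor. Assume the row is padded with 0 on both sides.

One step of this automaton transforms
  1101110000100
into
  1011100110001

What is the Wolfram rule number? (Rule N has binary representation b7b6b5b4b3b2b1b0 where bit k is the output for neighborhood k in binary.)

position 4: 111 → 1  (bit 7 = 1)
position 1: 110 → 0  (bit 6 = 0)
position 2: 101 → 1  (bit 5 = 1)
position 6: 100 → 0  (bit 4 = 0)
position 0: 011 → 1  (bit 3 = 1)
position 10: 010 → 0  (bit 2 = 0)
position 9: 001 → 0  (bit 1 = 0)
position 7: 000 → 1  (bit 0 = 1)
bits b7..b0 = 10101001 = 169

169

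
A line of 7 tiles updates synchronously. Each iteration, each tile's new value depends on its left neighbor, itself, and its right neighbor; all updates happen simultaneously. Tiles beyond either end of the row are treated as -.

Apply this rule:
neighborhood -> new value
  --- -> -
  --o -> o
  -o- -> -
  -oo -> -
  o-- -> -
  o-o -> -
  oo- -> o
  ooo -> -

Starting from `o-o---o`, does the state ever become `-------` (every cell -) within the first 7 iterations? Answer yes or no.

-----o-
----o--
---o---
--o----
-o-----
o------
-------
all cells are - at iteration 7

yes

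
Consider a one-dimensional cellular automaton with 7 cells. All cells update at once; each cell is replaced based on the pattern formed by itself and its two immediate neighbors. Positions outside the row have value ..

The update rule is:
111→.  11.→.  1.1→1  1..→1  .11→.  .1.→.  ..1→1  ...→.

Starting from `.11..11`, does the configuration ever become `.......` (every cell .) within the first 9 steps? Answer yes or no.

no

1..11..
.11..1.
1..11.1
.11..1.  (repeats step 2; period 2)
step 9: 1..11.1
step 9 is 1..11.1, still not uniform .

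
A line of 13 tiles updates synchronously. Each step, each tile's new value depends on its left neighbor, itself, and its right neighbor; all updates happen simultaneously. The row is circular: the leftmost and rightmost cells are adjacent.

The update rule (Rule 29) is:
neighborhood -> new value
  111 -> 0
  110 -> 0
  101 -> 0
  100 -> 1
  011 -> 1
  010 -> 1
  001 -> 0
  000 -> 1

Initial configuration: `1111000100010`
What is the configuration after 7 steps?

1000110111010

1000110111010
1110100100010
1000110111010  (repeats step 1; period 2)
step 7: 1000110111010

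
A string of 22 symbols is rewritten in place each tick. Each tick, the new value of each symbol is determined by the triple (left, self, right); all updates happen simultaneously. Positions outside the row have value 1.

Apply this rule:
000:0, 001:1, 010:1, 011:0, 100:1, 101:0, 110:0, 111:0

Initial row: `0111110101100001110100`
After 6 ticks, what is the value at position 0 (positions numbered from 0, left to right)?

1

0000000100010010000111
1000001110111111001000
0100010000000000111101
0110111000000001000000
0000000100000011100001
1000001110000100010010
position 0 holds 1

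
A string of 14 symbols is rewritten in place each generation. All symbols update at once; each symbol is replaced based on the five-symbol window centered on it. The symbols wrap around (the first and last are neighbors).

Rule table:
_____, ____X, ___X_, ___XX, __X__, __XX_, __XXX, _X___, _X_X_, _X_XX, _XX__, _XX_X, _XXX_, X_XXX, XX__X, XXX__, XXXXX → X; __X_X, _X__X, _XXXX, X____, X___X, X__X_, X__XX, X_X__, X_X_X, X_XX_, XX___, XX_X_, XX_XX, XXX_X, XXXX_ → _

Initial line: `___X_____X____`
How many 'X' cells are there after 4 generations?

7

XXXXX_XXXXX_XX
XXX___X_X___X_
XXX__X_X_X_X_X
__XX__X_X_X_XX
count of X: 7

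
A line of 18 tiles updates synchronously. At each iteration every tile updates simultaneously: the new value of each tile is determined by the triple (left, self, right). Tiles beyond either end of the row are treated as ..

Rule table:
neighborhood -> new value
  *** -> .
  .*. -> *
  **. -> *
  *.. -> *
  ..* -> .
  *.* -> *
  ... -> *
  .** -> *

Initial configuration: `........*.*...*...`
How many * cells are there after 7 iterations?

11

*******.*****.****
*.....***...***..*
*****.*.***.*.**.*
*...*****.********
***.*...***......*
*.*****.*.******.*
***...*****....***
count of *: 11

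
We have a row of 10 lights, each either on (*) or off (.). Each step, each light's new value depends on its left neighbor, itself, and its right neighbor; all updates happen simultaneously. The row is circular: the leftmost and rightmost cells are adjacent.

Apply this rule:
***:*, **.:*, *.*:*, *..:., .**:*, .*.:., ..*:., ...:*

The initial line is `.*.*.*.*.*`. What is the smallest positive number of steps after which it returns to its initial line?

2

*.*.*.*.*.
.*.*.*.*.*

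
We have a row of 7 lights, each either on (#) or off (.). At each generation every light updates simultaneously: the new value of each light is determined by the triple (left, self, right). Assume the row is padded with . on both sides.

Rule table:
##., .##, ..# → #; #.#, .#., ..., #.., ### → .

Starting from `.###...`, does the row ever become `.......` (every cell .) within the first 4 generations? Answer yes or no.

no

##.#...
##.....
##.....  (fixed point — unchanged through generation 4)
generation 4 is ##....., still not uniform .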